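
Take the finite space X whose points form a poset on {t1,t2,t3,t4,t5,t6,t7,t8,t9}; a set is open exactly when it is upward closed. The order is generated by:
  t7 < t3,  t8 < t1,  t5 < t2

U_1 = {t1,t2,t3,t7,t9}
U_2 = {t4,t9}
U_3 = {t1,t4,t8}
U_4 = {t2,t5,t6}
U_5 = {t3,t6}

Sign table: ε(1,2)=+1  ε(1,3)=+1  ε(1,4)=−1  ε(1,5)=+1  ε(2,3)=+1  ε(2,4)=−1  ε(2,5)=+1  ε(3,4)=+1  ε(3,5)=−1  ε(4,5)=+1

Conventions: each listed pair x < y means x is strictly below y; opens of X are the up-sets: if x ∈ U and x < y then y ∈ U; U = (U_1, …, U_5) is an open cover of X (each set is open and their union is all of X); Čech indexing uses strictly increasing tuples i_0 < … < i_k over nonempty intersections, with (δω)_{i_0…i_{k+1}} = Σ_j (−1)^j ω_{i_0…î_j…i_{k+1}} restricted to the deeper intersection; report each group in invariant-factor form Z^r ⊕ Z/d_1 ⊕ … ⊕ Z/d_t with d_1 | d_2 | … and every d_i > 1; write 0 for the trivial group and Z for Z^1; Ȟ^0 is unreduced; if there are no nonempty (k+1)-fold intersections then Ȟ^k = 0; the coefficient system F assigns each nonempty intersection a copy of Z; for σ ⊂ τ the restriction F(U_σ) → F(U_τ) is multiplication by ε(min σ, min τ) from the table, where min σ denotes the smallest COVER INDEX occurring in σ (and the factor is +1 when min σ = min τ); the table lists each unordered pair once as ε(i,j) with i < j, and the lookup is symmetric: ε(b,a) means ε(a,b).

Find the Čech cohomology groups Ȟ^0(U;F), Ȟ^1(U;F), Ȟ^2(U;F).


Ȟ^0 = 0,  Ȟ^1 = Z ⊕ Z/2,  Ȟ^2 = 0

nonempty intersections:
  U12={t9} U13={t1} U14={t2} U15={t3} U23={t4} U45={t6}
C dims 5,6; δ0: rk 5, SNF 1^4·2
Ȟ^0: (5−5)−0=0 ⇒ 0
Ȟ^1: (6−0)−5=1 plus torsion [2] ⇒ Z ⊕ Z/2
Ȟ^2: (0−0)−0=0 ⇒ 0


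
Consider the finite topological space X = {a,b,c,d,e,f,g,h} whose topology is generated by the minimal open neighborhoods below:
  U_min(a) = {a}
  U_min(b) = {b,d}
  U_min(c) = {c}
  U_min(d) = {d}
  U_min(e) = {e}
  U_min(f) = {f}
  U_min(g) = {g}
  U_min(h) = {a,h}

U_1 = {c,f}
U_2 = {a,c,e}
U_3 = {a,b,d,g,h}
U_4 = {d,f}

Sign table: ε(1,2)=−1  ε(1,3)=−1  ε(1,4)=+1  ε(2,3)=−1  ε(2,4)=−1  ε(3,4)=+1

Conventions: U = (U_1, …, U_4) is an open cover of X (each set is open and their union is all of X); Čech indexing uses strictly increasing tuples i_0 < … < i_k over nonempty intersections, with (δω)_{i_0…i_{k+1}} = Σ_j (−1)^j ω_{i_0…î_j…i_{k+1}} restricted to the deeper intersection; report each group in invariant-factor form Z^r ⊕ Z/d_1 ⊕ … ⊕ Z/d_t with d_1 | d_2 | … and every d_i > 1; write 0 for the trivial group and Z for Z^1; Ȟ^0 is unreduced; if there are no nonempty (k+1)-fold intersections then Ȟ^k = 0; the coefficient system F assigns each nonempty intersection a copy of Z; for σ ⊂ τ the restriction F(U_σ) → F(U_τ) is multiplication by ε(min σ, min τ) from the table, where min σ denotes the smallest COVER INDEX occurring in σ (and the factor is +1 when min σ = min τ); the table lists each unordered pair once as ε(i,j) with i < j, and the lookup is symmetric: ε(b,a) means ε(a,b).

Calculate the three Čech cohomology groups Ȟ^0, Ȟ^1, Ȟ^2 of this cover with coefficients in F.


Ȟ^0 ≅ Z, Ȟ^1 ≅ Z and Ȟ^2 ≅ 0

cover nerve:
  U12={c} U14={f} U23={a} U34={d}
C dims 4,4; δ0: rk 3, SNF 1^3
Ȟ^0: (4−3)−0=1 ⇒ Z
Ȟ^1: (4−0)−3=1 ⇒ Z
Ȟ^2: (0−0)−0=0 ⇒ 0


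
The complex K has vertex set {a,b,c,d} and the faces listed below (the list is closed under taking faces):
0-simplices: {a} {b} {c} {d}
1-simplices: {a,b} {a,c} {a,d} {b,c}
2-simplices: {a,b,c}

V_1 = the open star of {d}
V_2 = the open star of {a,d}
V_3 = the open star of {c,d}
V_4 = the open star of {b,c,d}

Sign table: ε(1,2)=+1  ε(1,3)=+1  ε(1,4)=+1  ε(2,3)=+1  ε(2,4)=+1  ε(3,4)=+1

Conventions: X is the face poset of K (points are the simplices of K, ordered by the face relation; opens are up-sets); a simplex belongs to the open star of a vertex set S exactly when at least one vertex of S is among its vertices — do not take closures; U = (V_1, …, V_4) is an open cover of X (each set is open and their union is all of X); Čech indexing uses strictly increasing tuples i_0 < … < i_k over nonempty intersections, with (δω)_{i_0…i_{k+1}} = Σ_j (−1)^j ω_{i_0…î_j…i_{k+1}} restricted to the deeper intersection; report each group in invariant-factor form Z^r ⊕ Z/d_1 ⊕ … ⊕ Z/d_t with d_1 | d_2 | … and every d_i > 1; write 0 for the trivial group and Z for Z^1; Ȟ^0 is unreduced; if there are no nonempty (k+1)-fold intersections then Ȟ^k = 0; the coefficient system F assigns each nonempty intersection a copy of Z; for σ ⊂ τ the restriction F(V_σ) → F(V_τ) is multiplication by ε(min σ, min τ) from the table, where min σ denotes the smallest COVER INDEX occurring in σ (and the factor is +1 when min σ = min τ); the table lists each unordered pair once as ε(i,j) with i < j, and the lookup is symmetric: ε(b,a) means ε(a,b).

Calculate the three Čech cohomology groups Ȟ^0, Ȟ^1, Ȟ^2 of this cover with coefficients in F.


Ȟ^0(U;F) ≅ Z; Ȟ^1(U;F) ≅ 0; Ȟ^2(U;F) ≅ 0

nonempty intersections:
  V1={{d},{a,d}} V2={{a},{d},{a,b},{a,c},{a,d},{a,b,c}} V3={{c},{d},{a,c},{a,d},{b,c},{a,b,c}} V4={{b},{c},{d},{a,b},{a,c},{a,d},{b,c},{a,b,c}}
  V12={{d},{a,d}} V13={{d},{a,d}} V14={{d},{a,d}} V23={{d},{a,c},{a,d},{a,b,c}} V24={{d},{a,b},{a,c},{a,d},{a,b,c}} V34={{c},{d},{a,c},{a,d},{b,c},{a,b,c}}
  V123={{d},{a,d}} V124={{d},{a,d}} V134={{d},{a,d}} V234={{d},{a,c},{a,d},{a,b,c}}
  V1234={{d},{a,d}}
C dims 4,6,4,1; δ0: rk 3, SNF 1^3; δ1: rk 3, SNF 1^3; δ2: rk 1, SNF 1^1
Ȟ^0: (4−3)−0=1 ⇒ Z
Ȟ^1: (6−3)−3=0 ⇒ 0
Ȟ^2: (4−1)−3=0 ⇒ 0


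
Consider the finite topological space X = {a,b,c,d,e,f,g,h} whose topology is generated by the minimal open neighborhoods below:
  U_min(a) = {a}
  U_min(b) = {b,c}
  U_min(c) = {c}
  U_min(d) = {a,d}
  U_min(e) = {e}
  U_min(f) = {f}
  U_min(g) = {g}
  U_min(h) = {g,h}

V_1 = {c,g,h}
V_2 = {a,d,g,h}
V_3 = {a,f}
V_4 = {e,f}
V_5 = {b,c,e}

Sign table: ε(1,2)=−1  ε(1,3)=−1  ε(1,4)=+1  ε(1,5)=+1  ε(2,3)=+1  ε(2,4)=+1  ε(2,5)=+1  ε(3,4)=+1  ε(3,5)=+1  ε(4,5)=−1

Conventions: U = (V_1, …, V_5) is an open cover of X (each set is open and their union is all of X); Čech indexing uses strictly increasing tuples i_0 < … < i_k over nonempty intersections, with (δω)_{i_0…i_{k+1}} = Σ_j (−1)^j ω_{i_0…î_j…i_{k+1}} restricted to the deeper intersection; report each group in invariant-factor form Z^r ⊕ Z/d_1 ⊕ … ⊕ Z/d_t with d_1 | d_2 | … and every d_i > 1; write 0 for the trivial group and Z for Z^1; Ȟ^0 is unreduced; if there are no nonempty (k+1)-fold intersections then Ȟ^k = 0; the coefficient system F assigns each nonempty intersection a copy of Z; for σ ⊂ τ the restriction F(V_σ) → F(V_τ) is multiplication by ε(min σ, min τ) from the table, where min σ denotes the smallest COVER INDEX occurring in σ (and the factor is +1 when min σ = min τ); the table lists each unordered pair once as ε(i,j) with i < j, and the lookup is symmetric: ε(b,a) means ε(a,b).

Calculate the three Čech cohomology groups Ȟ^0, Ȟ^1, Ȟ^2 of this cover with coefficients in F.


nerve of the cover:
  V12={g,h} V15={c} V23={a} V34={f} V45={e}
C dims 5,5; δ0: rk 4, SNF 1^4
Ȟ^0 = (5 − 4) − 0 = 1, so Ȟ^0 ≅ Z
Ȟ^1 = (5 − 0) − 4 = 1, so Ȟ^1 ≅ Z
Ȟ^2 = (0 − 0) − 0 = 0, so Ȟ^2 ≅ 0

Ȟ^0 = Z, Ȟ^1 = Z and Ȟ^2 = 0


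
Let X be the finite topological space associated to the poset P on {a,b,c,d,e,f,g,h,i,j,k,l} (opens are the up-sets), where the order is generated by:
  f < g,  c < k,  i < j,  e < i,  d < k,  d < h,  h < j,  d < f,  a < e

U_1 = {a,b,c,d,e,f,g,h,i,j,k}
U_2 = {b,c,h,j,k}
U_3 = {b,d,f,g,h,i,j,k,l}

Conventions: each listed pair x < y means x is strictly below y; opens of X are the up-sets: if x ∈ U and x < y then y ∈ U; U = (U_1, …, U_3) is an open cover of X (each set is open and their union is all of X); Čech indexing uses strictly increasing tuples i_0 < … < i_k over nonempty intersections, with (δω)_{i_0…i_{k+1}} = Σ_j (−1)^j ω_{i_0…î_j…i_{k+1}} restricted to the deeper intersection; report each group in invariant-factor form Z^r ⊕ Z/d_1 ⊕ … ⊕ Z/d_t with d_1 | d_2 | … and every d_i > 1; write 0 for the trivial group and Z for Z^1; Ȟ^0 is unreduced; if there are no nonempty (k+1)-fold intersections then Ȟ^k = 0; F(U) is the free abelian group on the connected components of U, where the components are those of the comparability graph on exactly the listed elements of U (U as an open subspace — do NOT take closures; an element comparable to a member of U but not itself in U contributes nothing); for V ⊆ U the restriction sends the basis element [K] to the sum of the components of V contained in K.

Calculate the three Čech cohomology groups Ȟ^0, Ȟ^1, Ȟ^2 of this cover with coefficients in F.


nonempty overlaps:
  U12={b,c,h,j,k} U13={b,d,f,g,h,i,j,k} U23={b,h,j,k}
  U123={b,h,j,k}
components per intersection:
  U1: {a,c,d,e,f,g,h,i,j,k} {b}
  U2: {b} {c,k} {h,j}
  U3: {b} {d,f,g,h,i,j,k} {l}
  U12: {b} {c,k} {h,j}
  U13: {b} {d,f,g,h,i,j,k}
  U23: {b} {h,j} {k}
  U123: {b} {h,j} {k}
C dims 8,8,3; δ0: rk 5, SNF 1^5; δ1: rk 3, SNF 1^3
degree 0: 8−5−0 = 3 → Ȟ^0 ≅ Z^3
degree 1: 8−3−5 = 0 → Ȟ^1 ≅ 0
degree 2: 3−0−3 = 0 → Ȟ^2 ≅ 0

Ȟ^0 = Z^3, Ȟ^1 = 0, Ȟ^2 = 0


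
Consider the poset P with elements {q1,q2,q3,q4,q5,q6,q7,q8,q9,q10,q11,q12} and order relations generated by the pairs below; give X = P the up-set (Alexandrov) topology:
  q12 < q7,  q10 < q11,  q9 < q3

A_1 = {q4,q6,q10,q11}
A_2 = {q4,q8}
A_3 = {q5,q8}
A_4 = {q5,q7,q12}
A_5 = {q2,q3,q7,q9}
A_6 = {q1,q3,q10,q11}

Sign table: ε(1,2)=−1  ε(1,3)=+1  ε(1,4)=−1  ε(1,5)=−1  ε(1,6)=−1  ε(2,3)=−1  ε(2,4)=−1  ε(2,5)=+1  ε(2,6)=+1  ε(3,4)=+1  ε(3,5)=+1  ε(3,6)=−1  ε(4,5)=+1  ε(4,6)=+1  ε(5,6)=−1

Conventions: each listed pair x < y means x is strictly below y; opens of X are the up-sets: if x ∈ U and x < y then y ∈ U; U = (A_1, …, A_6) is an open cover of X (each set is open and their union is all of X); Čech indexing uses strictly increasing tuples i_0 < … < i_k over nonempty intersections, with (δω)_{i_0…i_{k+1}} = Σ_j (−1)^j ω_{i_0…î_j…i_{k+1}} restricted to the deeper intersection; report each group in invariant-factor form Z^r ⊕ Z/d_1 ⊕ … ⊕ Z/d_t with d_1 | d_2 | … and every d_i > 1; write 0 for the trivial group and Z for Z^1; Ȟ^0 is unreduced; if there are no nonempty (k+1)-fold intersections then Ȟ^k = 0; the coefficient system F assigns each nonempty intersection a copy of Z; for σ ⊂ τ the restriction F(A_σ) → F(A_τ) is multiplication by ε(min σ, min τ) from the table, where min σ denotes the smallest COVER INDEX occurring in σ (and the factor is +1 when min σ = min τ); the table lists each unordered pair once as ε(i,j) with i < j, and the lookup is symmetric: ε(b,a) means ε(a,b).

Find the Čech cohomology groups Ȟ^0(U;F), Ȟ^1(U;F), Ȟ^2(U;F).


Ȟ^0 ≅ Z, Ȟ^1 ≅ Z and Ȟ^2 ≅ 0

nonempty intersections:
  A12={q4} A16={q10,q11} A23={q8} A34={q5} A45={q7} A56={q3}
C dims 6,6; δ0: rk 5, SNF 1^5
Ȟ^0: (6−5)−0=1 ⇒ Z
Ȟ^1: (6−0)−5=1 ⇒ Z
Ȟ^2: (0−0)−0=0 ⇒ 0


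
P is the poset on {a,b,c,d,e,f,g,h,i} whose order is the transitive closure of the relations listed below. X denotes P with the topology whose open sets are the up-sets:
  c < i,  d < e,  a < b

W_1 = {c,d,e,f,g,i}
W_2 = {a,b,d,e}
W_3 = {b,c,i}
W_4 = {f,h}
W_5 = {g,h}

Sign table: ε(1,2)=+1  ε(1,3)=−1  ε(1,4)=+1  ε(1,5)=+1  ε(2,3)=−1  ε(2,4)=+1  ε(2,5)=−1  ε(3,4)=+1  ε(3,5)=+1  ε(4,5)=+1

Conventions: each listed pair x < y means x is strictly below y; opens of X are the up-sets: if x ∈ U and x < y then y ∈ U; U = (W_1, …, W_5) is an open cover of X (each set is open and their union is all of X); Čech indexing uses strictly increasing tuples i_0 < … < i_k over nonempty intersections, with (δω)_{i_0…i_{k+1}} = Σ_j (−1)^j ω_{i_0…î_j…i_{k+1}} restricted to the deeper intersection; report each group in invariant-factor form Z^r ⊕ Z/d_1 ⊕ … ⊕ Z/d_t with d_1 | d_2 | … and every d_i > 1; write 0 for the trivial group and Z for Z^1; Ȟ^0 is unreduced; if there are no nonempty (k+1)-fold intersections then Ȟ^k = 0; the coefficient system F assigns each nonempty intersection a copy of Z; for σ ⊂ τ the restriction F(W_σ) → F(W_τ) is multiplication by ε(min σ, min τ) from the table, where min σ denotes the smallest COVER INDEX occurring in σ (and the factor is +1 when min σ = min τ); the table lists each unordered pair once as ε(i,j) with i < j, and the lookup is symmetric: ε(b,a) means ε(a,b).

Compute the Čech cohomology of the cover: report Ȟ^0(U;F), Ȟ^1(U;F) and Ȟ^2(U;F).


Ȟ^0(U;F) ≅ Z, Ȟ^1(U;F) ≅ Z^2 and Ȟ^2(U;F) ≅ 0

cover nerve:
  W12={d,e} W13={c,i} W14={f} W15={g} W23={b} W45={h}
C dims 5,6; δ0: rk 4, SNF 1^4
Ȟ^0: (5−4)−0=1 ⇒ Z
Ȟ^1: (6−0)−4=2 ⇒ Z^2
Ȟ^2: (0−0)−0=0 ⇒ 0


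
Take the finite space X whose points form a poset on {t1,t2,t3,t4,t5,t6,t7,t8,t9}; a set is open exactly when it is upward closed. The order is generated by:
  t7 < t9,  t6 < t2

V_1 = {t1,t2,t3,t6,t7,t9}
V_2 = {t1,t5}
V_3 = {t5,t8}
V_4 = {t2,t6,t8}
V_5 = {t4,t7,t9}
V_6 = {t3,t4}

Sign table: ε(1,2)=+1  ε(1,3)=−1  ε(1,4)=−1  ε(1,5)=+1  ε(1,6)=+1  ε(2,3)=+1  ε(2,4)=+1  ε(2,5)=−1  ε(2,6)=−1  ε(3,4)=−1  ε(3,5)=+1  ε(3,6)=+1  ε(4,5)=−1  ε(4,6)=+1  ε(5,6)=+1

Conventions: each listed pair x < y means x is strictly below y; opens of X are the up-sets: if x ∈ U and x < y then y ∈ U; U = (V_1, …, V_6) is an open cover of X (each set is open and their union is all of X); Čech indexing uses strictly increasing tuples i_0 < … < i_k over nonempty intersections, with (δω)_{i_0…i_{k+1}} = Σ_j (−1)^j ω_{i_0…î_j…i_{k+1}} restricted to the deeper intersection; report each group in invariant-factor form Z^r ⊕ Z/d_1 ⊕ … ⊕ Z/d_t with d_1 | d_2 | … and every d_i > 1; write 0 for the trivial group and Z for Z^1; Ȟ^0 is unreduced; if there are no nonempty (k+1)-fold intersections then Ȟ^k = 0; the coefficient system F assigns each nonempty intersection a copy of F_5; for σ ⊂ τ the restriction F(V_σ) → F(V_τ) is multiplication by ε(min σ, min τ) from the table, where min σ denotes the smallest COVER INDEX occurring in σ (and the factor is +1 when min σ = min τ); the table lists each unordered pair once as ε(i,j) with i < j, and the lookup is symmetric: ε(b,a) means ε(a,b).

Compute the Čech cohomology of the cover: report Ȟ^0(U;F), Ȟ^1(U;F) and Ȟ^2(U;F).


Ȟ^0 ≅ Z/5,  Ȟ^1 ≅ Z/5 ⊕ Z/5,  Ȟ^2 ≅ 0

nerve of the cover:
  V12={t1} V14={t2,t6} V15={t7,t9} V16={t3} V23={t5} V34={t8} V56={t4}
C dims 6,7; δ0: rk_F5 5
Ȟ^0 = (6 − 5) − 0 = 1, so Ȟ^0 ≅ Z/5
Ȟ^1 = (7 − 0) − 5 = 2, so Ȟ^1 ≅ Z/5 ⊕ Z/5
Ȟ^2 = (0 − 0) − 0 = 0, so Ȟ^2 ≅ 0


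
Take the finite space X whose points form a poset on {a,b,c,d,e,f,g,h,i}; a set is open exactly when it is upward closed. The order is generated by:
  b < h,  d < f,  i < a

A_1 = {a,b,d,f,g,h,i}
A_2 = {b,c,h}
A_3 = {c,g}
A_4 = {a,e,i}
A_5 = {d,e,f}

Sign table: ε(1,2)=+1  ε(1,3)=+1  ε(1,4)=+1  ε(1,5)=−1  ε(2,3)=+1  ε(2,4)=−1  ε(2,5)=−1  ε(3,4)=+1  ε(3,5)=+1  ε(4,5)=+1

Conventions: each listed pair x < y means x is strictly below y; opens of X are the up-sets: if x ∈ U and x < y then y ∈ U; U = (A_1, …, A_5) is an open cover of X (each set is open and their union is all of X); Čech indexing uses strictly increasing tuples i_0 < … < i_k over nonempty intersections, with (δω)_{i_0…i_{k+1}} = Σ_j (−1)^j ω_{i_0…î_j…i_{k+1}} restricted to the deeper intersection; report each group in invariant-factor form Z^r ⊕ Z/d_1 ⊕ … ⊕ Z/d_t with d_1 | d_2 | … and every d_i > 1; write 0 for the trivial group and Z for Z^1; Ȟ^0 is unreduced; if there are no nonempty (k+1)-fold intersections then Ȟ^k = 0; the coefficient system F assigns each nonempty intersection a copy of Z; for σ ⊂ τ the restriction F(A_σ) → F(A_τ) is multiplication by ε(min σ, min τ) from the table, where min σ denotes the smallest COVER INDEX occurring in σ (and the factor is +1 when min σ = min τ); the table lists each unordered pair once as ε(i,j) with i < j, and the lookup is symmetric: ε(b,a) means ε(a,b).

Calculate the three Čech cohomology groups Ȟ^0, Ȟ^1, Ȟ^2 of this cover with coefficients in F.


intersection data:
  A12={b,h} A13={g} A14={a,i} A15={d,f} A23={c} A45={e}
C dims 5,6; δ0: rk 5, SNF 1^4·2
Ȟ^0 = (5 − 5) − 0 = 0, so Ȟ^0 ≅ 0
Ȟ^1 = (6 − 0) − 5 = 1 plus torsion [2], so Ȟ^1 ≅ Z ⊕ Z/2
Ȟ^2 = (0 − 0) − 0 = 0, so Ȟ^2 ≅ 0

Ȟ^0 ≅ 0,  Ȟ^1 ≅ Z ⊕ Z/2,  Ȟ^2 ≅ 0


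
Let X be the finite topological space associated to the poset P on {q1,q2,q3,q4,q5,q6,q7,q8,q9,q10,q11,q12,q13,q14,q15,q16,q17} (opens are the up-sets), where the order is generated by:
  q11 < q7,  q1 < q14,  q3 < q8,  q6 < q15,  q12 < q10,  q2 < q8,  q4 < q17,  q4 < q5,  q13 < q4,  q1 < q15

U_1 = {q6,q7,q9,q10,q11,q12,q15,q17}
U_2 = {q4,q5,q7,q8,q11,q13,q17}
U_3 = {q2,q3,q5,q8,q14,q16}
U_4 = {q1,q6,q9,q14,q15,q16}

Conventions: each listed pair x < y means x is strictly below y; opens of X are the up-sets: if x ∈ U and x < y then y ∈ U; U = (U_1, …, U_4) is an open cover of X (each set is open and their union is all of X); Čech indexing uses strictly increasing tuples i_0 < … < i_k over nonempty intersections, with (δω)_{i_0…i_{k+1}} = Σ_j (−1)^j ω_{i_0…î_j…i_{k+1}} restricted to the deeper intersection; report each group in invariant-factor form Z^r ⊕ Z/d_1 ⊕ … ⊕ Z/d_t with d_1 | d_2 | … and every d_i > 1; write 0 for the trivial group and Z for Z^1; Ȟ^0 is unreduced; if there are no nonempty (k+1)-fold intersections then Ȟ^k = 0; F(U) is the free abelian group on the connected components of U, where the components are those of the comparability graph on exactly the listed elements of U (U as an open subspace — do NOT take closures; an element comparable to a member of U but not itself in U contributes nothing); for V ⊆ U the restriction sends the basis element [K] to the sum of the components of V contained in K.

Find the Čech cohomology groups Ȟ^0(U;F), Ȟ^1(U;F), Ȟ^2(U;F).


nonempty intersections:
  U12={q7,q11,q17} U14={q6,q9,q15} U23={q5,q8} U34={q14,q16}
components per intersection:
  U1: {q6,q15} {q7,q11} {q9} {q10,q12} {q17}
  U2: {q4,q5,q13,q17} {q7,q11} {q8}
  U3: {q2,q3,q8} {q5} {q14} {q16}
  U4: {q1,q6,q14,q15} {q9} {q16}
  U12: {q7,q11} {q17}
  U14: {q6,q15} {q9}
  U23: {q5} {q8}
  U34: {q14} {q16}
C dims 15,8; δ0: rk 8, SNF 1^8
Ȟ^0: (15−8)−0=7 ⇒ Z^7
Ȟ^1: (8−0)−8=0 ⇒ 0
Ȟ^2: (0−0)−0=0 ⇒ 0

Ȟ^0 = Z^7,  Ȟ^1 = 0,  Ȟ^2 = 0


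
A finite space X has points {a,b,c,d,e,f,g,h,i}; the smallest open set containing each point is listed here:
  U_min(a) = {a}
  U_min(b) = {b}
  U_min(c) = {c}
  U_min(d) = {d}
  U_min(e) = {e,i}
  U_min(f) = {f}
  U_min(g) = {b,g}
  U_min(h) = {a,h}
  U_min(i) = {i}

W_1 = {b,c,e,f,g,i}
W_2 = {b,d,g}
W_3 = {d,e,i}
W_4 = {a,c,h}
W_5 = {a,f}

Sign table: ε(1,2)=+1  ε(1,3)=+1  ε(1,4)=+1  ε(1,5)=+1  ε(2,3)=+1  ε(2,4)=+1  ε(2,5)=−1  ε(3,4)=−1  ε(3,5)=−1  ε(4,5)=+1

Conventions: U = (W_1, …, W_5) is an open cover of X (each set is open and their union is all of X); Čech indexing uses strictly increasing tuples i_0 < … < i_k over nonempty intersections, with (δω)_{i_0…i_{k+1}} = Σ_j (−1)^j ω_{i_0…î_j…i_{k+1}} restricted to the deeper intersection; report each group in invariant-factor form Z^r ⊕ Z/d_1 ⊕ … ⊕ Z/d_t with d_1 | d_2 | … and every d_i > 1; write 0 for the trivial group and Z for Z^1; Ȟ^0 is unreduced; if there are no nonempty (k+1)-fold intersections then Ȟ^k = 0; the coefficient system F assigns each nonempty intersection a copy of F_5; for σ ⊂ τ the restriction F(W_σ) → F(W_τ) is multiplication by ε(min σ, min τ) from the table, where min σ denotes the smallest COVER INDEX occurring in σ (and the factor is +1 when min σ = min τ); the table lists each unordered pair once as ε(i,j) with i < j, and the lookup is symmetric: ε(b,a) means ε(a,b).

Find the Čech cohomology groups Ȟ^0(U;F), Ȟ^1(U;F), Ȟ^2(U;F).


Ȟ^0 = Z/5, Ȟ^1 = Z/5 ⊕ Z/5 and Ȟ^2 = 0

cover nerve:
  W12={b,g} W13={e,i} W14={c} W15={f} W23={d} W45={a}
C dims 5,6; δ0: rk_F5 4
Ȟ^0: (5−4)−0=1 ⇒ Z/5
Ȟ^1: (6−0)−4=2 ⇒ Z/5 ⊕ Z/5
Ȟ^2: (0−0)−0=0 ⇒ 0


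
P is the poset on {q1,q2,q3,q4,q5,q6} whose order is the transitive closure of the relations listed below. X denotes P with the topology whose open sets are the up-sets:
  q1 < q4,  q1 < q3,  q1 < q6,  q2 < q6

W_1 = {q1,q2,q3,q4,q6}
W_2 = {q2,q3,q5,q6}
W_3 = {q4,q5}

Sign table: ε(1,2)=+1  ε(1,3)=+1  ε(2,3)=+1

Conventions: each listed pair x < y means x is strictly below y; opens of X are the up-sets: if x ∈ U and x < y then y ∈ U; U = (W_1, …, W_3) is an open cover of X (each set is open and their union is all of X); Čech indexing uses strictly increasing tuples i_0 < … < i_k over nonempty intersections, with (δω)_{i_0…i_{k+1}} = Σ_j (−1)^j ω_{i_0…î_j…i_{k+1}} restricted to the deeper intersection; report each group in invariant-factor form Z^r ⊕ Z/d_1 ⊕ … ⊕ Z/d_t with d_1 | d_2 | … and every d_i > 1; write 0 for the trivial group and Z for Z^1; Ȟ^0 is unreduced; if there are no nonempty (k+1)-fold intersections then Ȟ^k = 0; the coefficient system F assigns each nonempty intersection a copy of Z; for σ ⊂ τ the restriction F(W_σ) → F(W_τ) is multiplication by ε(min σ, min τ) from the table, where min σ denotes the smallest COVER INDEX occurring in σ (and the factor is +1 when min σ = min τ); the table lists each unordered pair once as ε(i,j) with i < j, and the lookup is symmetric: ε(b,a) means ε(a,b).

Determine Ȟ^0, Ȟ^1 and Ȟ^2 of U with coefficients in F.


nerve simplices:
  W12={q2,q3,q6} W13={q4} W23={q5}
C dims 3,3; δ0: rk 2, SNF 1^2
degree 0: 3−2−0 = 1 → Ȟ^0 ≅ Z
degree 1: 3−0−2 = 1 → Ȟ^1 ≅ Z
degree 2: 0−0−0 = 0 → Ȟ^2 ≅ 0

Ȟ^0 ≅ Z,  Ȟ^1 ≅ Z,  Ȟ^2 ≅ 0


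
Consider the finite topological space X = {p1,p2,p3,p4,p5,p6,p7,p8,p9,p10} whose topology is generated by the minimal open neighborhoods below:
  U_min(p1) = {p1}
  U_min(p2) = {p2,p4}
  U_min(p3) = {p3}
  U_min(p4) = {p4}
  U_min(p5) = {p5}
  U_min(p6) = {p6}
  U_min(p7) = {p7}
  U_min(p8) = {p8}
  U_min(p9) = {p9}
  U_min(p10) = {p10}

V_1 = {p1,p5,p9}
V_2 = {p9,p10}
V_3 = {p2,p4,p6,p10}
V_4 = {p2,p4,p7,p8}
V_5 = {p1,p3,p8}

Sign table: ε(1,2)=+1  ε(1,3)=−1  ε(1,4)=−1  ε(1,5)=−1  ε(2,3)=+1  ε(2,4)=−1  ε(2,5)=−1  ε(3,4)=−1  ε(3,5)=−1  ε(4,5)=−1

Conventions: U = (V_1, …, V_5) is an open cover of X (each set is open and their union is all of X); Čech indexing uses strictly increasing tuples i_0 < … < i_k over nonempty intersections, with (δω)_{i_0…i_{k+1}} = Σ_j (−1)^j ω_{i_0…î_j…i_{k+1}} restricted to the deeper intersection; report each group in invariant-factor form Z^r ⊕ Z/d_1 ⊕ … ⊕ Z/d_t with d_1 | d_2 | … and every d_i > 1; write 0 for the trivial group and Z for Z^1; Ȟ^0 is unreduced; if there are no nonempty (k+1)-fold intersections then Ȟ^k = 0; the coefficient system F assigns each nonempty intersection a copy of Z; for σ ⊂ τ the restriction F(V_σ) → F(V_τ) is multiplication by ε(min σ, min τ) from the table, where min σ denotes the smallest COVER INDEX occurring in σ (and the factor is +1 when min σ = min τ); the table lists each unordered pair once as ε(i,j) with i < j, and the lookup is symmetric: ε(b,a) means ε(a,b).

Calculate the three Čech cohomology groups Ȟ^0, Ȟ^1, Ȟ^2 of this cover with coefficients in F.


cover nerve:
  V12={p9} V15={p1} V23={p10} V34={p2,p4} V45={p8}
C dims 5,5; δ0: rk 5, SNF 1^4·2
Ȟ^0: (5−5)−0=0 ⇒ 0
Ȟ^1: (5−0)−5=0 plus torsion [2] ⇒ Z/2
Ȟ^2: (0−0)−0=0 ⇒ 0

Ȟ^0 ≅ 0,  Ȟ^1 ≅ Z/2,  Ȟ^2 ≅ 0


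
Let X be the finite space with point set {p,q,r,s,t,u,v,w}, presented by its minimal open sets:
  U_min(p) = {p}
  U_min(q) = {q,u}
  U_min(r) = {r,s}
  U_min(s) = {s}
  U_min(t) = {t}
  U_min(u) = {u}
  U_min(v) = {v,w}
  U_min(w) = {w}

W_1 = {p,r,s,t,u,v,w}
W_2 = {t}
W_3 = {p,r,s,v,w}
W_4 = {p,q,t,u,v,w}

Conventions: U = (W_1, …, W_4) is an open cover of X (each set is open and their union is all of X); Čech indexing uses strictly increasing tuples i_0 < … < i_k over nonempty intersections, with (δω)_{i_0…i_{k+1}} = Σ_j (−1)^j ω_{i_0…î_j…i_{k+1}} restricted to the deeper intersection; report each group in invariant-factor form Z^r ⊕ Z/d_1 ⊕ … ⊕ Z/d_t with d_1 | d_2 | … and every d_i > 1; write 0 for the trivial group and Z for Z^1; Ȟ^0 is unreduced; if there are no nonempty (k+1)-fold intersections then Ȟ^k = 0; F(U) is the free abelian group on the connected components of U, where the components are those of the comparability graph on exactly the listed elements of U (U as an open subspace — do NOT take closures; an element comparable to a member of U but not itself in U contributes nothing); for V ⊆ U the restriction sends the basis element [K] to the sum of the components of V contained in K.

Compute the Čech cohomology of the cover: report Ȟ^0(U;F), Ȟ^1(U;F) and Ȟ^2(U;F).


intersection data:
  W12={t} W13={p,r,s,v,w} W14={p,t,u,v,w} W24={t} W34={p,v,w}
  W124={t} W134={p,v,w}
components per intersection:
  W1: {p} {r,s} {t} {u} {v,w}
  W2: {t}
  W3: {p} {r,s} {v,w}
  W4: {p} {q,u} {t} {v,w}
  W12: {t}
  W13: {p} {r,s} {v,w}
  W14: {p} {t} {u} {v,w}
  W24: {t}
  W34: {p} {v,w}
  W124: {t}
  W134: {p} {v,w}
C dims 13,11,3; δ0: rk 8, SNF 1^8; δ1: rk 3, SNF 1^3
Ȟ^0 = (13 − 8) − 0 = 5, so Ȟ^0 ≅ Z^5
Ȟ^1 = (11 − 3) − 8 = 0, so Ȟ^1 ≅ 0
Ȟ^2 = (3 − 0) − 3 = 0, so Ȟ^2 ≅ 0

Ȟ^0 = Z^5, Ȟ^1 = 0, Ȟ^2 = 0


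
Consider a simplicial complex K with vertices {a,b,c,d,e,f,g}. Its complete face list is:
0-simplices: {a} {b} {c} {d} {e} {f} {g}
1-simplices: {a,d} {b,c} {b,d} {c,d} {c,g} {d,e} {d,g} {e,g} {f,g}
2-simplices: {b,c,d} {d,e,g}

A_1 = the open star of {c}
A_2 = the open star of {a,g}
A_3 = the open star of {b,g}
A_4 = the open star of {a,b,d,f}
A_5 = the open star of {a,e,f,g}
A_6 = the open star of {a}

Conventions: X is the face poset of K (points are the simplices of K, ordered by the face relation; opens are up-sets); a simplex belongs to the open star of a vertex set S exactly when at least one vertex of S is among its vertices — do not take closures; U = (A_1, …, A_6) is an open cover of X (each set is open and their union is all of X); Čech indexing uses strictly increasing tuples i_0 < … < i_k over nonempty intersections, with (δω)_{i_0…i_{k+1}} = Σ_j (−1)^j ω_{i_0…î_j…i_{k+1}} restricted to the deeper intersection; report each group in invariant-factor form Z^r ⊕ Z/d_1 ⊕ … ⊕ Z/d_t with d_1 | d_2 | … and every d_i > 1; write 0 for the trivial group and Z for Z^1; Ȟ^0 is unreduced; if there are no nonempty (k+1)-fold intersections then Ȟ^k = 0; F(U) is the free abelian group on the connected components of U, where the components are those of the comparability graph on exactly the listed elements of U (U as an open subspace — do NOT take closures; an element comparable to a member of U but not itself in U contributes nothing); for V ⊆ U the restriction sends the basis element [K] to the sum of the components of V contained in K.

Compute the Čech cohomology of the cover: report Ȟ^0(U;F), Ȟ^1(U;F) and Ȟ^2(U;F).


nerve simplices:
  A1={{c},{b,c},{c,d},{c,g},{b,c,d}} A2={{a},{g},{a,d},{c,g},{d,g},{e,g},{f,g},{d,e,g}} A3={{b},{g},{b,c},{b,d},{c,g},{d,g},{e,g},{f,g},{b,c,d},{d,e,g}} A4={{a},{b},{d},{f},{a,d},{b,c},{b,d},{c,d},{d,e},{d,g},{f,g},{b,c,d},{d,e,g}} A5={{a},{e},{f},{g},{a,d},{c,g},{d,e},{d,g},{e,g},{f,g},{d,e,g}} A6={{a},{a,d}}
  A12={{c,g}} A13={{b,c},{c,g},{b,c,d}} A14={{b,c},{c,d},{b,c,d}} A15={{c,g}} A23={{g},{c,g},{d,g},{e,g},{f,g},{d,e,g}} A24={{a},{a,d},{d,g},{f,g},{d,e,g}} A25={{a},{g},{a,d},{c,g},{d,g},{e,g},{f,g},{d,e,g}} A26={{a},{a,d}} A34={{b},{b,c},{b,d},{d,g},{f,g},{b,c,d},{d,e,g}} A35={{g},{c,g},{d,g},{e,g},{f,g},{d,e,g}} A45={{a},{f},{a,d},{d,e},{d,g},{f,g},{d,e,g}} A46={{a},{a,d}} A56={{a},{a,d}}
  A123={{c,g}} A125={{c,g}} A134={{b,c},{b,c,d}} A135={{c,g}} A234={{d,g},{f,g},{d,e,g}} A235={{g},{c,g},{d,g},{e,g},{f,g},{d,e,g}} A245={{a},{a,d},{d,g},{f,g},{d,e,g}} A246={{a},{a,d}} A256={{a},{a,d}} A345={{d,g},{f,g},{d,e,g}} A456={{a},{a,d}}
  A1235={{c,g}} A2345={{d,g},{f,g},{d,e,g}} A2456={{a},{a,d}}
components per intersection:
  A1: {{c},{b,c},{c,d},{c,g},{b,c,d}}
  A2: {{a},{a,d}} {{g},{c,g},{d,g},{e,g},{f,g},{d,e,g}}
  A3: {{b},{b,c},{b,d},{b,c,d}} {{g},{c,g},{d,g},{e,g},{f,g},{d,e,g}}
  A4: {{a},{b},{d},{a,d},{b,c},{b,d},{c,d},{d,e},{d,g},{b,c,d},{d,e,g}} {{f},{f,g}}
  A5: {{a},{a,d}} {{e},{f},{g},{c,g},{d,e},{d,g},{e,g},{f,g},{d,e,g}}
  A6: {{a},{a,d}}
  A12: {{c,g}}
  A13: {{b,c},{b,c,d}} {{c,g}}
  A14: {{b,c},{c,d},{b,c,d}}
  A15: {{c,g}}
  A23: {{g},{c,g},{d,g},{e,g},{f,g},{d,e,g}}
  A24: {{a},{a,d}} {{d,g},{d,e,g}} {{f,g}}
  A25: {{a},{a,d}} {{g},{c,g},{d,g},{e,g},{f,g},{d,e,g}}
  A26: {{a},{a,d}}
  A34: {{b},{b,c},{b,d},{b,c,d}} {{d,g},{d,e,g}} {{f,g}}
  A35: {{g},{c,g},{d,g},{e,g},{f,g},{d,e,g}}
  A45: {{a},{a,d}} {{f},{f,g}} {{d,e},{d,g},{d,e,g}}
  A46: {{a},{a,d}}
  A56: {{a},{a,d}}
  A123: {{c,g}}
  A125: {{c,g}}
  A134: {{b,c},{b,c,d}}
  A135: {{c,g}}
  A234: {{d,g},{d,e,g}} {{f,g}}
  A235: {{g},{c,g},{d,g},{e,g},{f,g},{d,e,g}}
  A245: {{a},{a,d}} {{d,g},{d,e,g}} {{f,g}}
  A246: {{a},{a,d}}
  A256: {{a},{a,d}}
  A345: {{d,g},{d,e,g}} {{f,g}}
  A456: {{a},{a,d}}
  A1235: {{c,g}}
  A2345: {{d,g},{d,e,g}} {{f,g}}
  A2456: {{a},{a,d}}
C dims 10,21,15,4; δ0: rk 9, SNF 1^9; δ1: rk 11, SNF 1^11; δ2: rk 4, SNF 1^4
degree 0: 10−9−0 = 1 → Ȟ^0 ≅ Z
degree 1: 21−11−9 = 1 → Ȟ^1 ≅ Z
degree 2: 15−4−11 = 0 → Ȟ^2 ≅ 0

Ȟ^0(U;F) ≅ Z; Ȟ^1(U;F) ≅ Z; Ȟ^2(U;F) ≅ 0


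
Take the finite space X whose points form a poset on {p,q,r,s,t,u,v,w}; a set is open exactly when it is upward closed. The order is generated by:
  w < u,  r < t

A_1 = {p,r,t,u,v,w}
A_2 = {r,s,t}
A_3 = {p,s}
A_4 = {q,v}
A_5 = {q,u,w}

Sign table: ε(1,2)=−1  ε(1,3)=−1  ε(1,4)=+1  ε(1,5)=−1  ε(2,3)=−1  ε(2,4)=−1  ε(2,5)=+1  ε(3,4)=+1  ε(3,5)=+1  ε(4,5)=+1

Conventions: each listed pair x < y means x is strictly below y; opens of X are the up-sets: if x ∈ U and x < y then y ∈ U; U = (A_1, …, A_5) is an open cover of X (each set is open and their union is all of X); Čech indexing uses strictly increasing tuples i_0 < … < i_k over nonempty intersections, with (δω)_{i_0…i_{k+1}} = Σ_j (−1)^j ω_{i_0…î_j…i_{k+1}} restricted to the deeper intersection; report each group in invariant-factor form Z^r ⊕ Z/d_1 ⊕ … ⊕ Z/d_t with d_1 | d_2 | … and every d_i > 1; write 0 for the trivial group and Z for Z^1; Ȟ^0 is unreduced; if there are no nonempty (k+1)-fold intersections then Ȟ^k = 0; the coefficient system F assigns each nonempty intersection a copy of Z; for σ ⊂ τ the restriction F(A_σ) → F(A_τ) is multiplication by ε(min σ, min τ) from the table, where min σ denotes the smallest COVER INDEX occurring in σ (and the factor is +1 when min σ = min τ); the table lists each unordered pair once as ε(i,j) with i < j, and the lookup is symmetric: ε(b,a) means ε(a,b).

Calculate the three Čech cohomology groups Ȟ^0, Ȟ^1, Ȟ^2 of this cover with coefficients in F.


Ȟ^0 = 0, Ȟ^1 = Z ⊕ Z/2 and Ȟ^2 = 0

nerve of the cover:
  A12={r,t} A13={p} A14={v} A15={u,w} A23={s} A45={q}
C dims 5,6; δ0: rk 5, SNF 1^4·2
Ȟ^0 = (5 − 5) − 0 = 0, so Ȟ^0 ≅ 0
Ȟ^1 = (6 − 0) − 5 = 1 plus torsion [2], so Ȟ^1 ≅ Z ⊕ Z/2
Ȟ^2 = (0 − 0) − 0 = 0, so Ȟ^2 ≅ 0


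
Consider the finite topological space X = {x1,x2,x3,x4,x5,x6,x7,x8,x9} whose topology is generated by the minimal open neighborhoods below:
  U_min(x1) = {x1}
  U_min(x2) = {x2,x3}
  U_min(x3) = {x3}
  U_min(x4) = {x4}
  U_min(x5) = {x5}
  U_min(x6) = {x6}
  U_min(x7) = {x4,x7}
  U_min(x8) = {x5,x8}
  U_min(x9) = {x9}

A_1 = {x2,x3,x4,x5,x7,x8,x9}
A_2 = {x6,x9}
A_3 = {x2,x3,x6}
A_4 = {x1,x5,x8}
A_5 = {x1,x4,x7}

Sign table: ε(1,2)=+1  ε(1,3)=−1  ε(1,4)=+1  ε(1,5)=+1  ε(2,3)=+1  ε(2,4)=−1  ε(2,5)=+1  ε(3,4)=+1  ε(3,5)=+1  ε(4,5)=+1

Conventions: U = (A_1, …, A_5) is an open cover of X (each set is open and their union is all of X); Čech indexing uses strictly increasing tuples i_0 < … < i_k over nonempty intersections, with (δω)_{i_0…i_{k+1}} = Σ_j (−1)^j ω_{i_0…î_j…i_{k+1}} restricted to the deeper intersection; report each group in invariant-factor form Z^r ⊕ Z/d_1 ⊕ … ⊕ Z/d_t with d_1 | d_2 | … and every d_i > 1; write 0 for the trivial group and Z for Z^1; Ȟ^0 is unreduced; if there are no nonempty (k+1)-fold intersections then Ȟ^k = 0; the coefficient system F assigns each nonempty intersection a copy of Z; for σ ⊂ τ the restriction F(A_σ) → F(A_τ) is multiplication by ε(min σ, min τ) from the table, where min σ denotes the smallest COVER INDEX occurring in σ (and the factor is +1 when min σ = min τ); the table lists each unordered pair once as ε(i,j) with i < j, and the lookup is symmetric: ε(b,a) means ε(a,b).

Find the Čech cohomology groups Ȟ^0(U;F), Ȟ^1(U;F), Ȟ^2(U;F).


nonempty intersections:
  A12={x9} A13={x2,x3} A14={x5,x8} A15={x4,x7} A23={x6} A45={x1}
C dims 5,6; δ0: rk 5, SNF 1^4·2
Ȟ^0: (5−5)−0=0 ⇒ 0
Ȟ^1: (6−0)−5=1 plus torsion [2] ⇒ Z ⊕ Z/2
Ȟ^2: (0−0)−0=0 ⇒ 0

Ȟ^0 ≅ 0, Ȟ^1 ≅ Z ⊕ Z/2, Ȟ^2 ≅ 0


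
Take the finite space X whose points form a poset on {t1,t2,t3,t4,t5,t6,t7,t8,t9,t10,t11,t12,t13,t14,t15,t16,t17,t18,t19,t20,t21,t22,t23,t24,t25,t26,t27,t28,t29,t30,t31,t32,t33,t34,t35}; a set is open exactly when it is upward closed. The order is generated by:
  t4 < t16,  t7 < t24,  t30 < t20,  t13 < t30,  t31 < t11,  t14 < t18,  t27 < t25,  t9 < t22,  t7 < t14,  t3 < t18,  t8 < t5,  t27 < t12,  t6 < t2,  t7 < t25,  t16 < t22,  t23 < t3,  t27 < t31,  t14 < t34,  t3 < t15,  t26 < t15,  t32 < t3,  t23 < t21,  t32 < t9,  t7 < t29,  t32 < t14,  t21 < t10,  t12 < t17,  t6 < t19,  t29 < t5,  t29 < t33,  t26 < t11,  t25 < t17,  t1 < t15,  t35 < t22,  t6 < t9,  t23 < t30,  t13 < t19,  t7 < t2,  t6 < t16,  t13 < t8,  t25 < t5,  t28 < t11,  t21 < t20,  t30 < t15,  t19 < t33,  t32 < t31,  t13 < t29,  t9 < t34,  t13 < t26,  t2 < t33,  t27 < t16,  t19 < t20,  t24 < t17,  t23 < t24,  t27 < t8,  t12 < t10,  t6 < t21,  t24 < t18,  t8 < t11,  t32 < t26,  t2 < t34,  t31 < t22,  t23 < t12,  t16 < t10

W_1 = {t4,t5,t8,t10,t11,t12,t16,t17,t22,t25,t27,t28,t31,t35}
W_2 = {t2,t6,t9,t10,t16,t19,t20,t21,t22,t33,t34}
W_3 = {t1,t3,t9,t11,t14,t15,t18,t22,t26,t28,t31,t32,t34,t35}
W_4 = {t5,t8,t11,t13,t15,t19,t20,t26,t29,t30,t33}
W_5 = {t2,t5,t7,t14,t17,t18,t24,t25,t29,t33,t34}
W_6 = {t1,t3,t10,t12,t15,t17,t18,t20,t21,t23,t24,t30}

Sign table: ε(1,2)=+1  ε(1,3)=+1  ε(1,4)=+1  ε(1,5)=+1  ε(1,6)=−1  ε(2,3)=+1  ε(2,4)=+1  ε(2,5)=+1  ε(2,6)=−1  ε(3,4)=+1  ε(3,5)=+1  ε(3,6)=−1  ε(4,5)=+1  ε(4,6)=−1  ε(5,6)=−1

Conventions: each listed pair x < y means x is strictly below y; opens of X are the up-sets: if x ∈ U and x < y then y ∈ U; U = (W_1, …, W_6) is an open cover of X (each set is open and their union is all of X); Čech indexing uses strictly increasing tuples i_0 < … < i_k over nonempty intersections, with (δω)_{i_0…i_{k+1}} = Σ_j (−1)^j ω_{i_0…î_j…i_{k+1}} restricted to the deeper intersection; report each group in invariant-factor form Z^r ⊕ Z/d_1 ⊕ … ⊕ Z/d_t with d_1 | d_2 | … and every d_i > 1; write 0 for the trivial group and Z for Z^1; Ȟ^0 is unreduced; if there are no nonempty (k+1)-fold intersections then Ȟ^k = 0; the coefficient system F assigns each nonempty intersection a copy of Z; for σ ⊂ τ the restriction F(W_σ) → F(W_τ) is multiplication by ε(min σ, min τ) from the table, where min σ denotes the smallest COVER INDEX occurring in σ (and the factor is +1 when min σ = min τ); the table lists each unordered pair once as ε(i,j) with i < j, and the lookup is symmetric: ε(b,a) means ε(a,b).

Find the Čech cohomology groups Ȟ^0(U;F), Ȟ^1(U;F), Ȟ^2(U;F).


Ȟ^0 ≅ Z,  Ȟ^1 ≅ 0,  Ȟ^2 ≅ Z/2

cover nerve:
  W12={t10,t16,t22} W13={t11,t22,t28,t31,t35} W14={t5,t8,t11} W15={t5,t17,t25} W16={t10,t12,t17} W23={t9,t22,t34} W24={t19,t20,t33} W25={t2,t33,t34} W26={t10,t20,t21} W34={t11,t15,t26} W35={t14,t18,t34} W36={t1,t3,t15,t18} W45={t5,t29,t33} W46={t15,t20,t30} W56={t17,t18,t24}
  W123={t22} W126={t10} W134={t11} W145={t5} W156={t17} W235={t34} W245={t33} W246={t20} W346={t15} W356={t18}
C dims 6,15,10; δ0: rk 5, SNF 1^5; δ1: rk 10, SNF 1^9·2
Ȟ^0: (6−5)−0=1 ⇒ Z
Ȟ^1: (15−10)−5=0 ⇒ 0
Ȟ^2: (10−0)−10=0 plus torsion [2] ⇒ Z/2


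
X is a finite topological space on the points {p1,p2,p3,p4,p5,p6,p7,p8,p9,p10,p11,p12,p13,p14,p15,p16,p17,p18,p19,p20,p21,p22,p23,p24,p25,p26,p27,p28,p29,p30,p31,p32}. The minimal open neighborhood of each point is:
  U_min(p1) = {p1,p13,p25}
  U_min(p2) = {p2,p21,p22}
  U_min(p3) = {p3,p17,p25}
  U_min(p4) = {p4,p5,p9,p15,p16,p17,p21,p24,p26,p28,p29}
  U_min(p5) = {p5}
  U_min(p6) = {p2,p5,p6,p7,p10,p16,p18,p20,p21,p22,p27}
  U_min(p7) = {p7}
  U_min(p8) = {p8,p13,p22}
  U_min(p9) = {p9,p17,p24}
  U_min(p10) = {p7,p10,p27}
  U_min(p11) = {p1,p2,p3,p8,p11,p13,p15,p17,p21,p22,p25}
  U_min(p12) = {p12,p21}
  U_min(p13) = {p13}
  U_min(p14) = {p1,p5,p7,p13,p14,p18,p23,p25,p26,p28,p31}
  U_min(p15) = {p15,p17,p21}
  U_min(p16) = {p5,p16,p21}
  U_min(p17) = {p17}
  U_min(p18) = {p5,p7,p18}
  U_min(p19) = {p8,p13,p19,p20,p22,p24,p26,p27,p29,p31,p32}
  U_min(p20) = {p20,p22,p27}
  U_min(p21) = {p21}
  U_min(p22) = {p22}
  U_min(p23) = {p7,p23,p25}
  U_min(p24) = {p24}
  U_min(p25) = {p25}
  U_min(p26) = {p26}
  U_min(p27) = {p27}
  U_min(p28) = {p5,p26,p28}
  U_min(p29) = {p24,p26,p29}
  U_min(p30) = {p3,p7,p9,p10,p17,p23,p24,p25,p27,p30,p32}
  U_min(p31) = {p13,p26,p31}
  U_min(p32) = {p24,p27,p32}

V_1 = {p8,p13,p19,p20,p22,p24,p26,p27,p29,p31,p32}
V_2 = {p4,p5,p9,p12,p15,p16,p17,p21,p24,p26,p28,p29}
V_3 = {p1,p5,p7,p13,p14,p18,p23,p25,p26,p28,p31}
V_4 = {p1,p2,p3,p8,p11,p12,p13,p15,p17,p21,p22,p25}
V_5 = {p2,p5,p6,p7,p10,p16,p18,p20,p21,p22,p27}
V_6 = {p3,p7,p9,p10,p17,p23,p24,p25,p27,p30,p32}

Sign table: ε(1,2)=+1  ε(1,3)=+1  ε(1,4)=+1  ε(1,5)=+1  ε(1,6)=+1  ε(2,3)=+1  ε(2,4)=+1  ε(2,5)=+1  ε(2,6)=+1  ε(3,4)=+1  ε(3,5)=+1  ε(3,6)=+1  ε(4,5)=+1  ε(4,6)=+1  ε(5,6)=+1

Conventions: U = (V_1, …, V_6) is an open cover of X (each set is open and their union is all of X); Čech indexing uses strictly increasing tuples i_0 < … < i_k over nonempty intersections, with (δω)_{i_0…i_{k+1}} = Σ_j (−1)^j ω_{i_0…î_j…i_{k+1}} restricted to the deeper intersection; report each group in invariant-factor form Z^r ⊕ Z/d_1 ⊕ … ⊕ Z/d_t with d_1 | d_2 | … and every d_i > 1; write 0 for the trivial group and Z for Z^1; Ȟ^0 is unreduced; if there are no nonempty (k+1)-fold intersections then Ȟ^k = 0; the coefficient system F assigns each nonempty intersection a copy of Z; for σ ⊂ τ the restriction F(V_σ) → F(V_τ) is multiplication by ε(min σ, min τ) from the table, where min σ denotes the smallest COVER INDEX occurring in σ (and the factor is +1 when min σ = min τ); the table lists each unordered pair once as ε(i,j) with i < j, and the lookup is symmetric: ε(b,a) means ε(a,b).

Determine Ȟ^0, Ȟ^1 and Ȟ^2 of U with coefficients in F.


nonempty overlaps:
  V12={p24,p26,p29} V13={p13,p26,p31} V14={p8,p13,p22} V15={p20,p22,p27} V16={p24,p27,p32} V23={p5,p26,p28} V24={p12,p15,p17,p21} V25={p5,p16,p21} V26={p9,p17,p24} V34={p1,p13,p25} V35={p5,p7,p18} V36={p7,p23,p25} V45={p2,p21,p22} V46={p3,p17,p25} V56={p7,p10,p27}
  V123={p26} V126={p24} V134={p13} V145={p22} V156={p27} V235={p5} V245={p21} V246={p17} V346={p25} V356={p7}
C dims 6,15,10; δ0: rk 5, SNF 1^5; δ1: rk 10, SNF 1^9·2
degree 0: 6−5−0 = 1 → Ȟ^0 ≅ Z
degree 1: 15−10−5 = 0 → Ȟ^1 ≅ 0
degree 2: 10−0−10 = 0 plus torsion [2] → Ȟ^2 ≅ Z/2

Ȟ^0 ≅ Z,  Ȟ^1 ≅ 0,  Ȟ^2 ≅ Z/2
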